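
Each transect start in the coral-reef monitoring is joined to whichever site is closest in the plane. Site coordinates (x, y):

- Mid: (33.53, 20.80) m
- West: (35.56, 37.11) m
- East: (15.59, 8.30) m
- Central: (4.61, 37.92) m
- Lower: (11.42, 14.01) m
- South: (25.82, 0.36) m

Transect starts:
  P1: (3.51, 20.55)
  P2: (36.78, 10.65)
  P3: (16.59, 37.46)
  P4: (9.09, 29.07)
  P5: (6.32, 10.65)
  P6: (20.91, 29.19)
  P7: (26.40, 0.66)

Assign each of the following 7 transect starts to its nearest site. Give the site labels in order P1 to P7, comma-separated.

Lower, Mid, Central, Central, Lower, Mid, South

P1 → Lower (d²=105.34)
P2 → Mid (d²=113.59)
P3 → Central (d²=143.73)
P4 → Central (d²=98.39)
P5 → Lower (d²=37.30)
P6 → Mid (d²=229.66)
P7 → South (d²=0.43)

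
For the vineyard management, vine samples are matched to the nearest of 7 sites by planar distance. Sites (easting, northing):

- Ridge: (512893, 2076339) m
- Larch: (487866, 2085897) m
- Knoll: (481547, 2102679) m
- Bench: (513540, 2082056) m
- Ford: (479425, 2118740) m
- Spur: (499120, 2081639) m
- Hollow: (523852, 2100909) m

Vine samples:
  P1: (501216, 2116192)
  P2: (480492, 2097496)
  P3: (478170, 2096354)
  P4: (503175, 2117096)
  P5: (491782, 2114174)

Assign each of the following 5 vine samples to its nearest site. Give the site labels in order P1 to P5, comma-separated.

P1 → Ford (d²=481339985.00)
P2 → Knoll (d²=27976514.00)
P3 → Knoll (d²=51409754.00)
P4 → Ford (d²=566765236.00)
P5 → Ford (d²=173543805.00)

Ford, Knoll, Knoll, Ford, Ford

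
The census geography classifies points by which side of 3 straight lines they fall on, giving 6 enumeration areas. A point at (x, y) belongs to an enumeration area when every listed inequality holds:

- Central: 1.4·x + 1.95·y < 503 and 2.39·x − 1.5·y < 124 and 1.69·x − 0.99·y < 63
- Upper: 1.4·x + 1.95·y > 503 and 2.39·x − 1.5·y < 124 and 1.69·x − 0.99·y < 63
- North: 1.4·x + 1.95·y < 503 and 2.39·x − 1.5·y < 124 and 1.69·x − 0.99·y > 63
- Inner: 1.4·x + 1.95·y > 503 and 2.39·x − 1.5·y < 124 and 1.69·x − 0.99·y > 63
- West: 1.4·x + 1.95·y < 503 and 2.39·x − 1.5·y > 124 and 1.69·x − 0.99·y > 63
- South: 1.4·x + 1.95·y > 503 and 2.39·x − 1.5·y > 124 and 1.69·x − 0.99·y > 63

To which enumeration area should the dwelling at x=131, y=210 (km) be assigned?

1.4·131 + 1.95·210 = 592.900, which is > 503
2.39·131 − 1.5·210 = -1.910, which is < 124
1.69·131 − 0.99·210 = 13.490, which is < 63
This sign pattern matches Upper.

Upper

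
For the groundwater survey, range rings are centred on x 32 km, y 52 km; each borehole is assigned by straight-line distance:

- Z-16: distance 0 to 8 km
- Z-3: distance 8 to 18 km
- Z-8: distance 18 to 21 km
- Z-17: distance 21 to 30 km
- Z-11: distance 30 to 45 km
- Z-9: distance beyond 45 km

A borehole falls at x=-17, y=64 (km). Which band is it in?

Z-9

Distance = √((-17−32)² + (64−52)²) = √(2401.000 + 144.000) = 50.448 km.
45 ≤ 50.448 < ∞ → Z-9.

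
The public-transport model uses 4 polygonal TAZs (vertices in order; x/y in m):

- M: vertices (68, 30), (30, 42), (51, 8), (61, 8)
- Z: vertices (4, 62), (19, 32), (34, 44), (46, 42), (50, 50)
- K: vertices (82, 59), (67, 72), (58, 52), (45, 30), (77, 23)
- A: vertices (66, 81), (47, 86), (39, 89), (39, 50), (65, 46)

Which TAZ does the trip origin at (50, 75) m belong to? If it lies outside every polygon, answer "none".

A

Cast a ray rightward from (50, 75). For each polygon, the edges (by vertex number in listed order) whose endpoints lie on opposite sides of y = 75, where each meets that height, and whether that is right or left of the point:
M: no edge straddles that height → 0 crossings.
Z: no edge straddles that height → 0 crossings.
K: no edge straddles that height → 0 crossings.
A: 3–4 at x≈39.0 (left), 5–1 at x≈65.8 (right) → 1 crossing.
Only A has an odd count, so the point is inside A.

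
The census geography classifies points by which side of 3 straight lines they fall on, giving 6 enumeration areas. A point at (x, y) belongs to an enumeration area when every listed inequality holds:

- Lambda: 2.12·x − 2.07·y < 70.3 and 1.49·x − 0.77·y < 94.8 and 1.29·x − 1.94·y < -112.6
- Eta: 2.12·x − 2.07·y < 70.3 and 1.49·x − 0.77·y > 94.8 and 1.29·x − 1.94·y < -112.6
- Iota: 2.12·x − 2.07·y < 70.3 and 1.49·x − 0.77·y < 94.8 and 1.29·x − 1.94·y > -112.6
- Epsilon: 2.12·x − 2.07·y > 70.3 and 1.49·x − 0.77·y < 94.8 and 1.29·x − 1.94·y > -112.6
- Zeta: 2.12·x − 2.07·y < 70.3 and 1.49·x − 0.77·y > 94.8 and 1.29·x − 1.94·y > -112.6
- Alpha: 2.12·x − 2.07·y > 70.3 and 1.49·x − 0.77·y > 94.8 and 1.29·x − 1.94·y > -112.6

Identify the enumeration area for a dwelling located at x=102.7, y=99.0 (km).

Iota

2.12·102.7 − 2.07·99.0 = 12.794, which is < 70.3
1.49·102.7 − 0.77·99.0 = 76.793, which is < 94.8
1.29·102.7 − 1.94·99.0 = -59.577, which is > -112.6
This sign pattern matches Iota.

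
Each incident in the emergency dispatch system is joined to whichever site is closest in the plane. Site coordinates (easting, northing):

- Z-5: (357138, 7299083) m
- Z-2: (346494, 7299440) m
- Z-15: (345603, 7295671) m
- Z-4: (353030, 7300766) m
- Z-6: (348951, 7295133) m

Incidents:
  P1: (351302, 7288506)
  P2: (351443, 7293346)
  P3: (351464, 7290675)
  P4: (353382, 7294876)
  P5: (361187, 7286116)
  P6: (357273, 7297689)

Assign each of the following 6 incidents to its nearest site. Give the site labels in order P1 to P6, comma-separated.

P1 → Z-6 (d²=49444330.00)
P2 → Z-6 (d²=9403433.00)
P3 → Z-6 (d²=26188933.00)
P4 → Z-6 (d²=19699810.00)
P5 → Z-5 (d²=184537490.00)
P6 → Z-5 (d²=1961461.00)

Z-6, Z-6, Z-6, Z-6, Z-5, Z-5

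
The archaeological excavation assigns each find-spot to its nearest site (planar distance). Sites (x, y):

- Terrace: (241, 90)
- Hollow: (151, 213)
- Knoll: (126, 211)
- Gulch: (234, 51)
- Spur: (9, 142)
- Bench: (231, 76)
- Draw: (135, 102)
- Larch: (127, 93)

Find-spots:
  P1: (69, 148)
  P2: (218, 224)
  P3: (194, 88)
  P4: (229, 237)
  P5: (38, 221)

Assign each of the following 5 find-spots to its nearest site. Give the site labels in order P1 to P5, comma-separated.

Spur, Hollow, Bench, Hollow, Spur

P1 → Spur (d²=3636.00)
P2 → Hollow (d²=4610.00)
P3 → Bench (d²=1513.00)
P4 → Hollow (d²=6660.00)
P5 → Spur (d²=7082.00)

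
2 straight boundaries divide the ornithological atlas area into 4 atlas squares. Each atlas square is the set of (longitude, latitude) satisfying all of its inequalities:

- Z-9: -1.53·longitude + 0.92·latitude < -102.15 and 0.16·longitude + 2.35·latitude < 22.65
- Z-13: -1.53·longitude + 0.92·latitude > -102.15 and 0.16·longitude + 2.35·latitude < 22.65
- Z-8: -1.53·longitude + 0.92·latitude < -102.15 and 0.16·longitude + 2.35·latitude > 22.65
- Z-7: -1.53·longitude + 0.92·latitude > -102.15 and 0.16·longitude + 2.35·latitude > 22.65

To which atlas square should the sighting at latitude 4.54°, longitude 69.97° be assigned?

Z-9

-1.53·69.97 + 0.92·4.54 = -102.877, which is < -102.15
0.16·69.97 + 2.35·4.54 = 21.864, which is < 22.65
This sign pattern matches Z-9.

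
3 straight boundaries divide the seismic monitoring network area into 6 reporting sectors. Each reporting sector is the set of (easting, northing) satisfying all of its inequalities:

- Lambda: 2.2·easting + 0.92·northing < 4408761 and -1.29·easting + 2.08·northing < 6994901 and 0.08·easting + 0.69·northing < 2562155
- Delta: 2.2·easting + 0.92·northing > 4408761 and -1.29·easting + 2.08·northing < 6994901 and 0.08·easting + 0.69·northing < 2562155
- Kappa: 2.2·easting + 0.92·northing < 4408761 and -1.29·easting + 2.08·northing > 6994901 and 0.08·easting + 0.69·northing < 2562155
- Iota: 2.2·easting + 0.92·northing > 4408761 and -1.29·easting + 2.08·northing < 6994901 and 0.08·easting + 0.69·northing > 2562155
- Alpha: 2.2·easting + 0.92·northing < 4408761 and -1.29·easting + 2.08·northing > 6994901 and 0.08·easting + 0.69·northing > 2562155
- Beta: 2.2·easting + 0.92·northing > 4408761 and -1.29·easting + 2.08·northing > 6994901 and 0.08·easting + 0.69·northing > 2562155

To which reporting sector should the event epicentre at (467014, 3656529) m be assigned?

2.2·467014 + 0.92·3656529 = 4391437.480, which is < 4408761
-1.29·467014 + 2.08·3656529 = 7003132.260, which is > 6994901
0.08·467014 + 0.69·3656529 = 2560366.130, which is < 2562155
This sign pattern matches Kappa.

Kappa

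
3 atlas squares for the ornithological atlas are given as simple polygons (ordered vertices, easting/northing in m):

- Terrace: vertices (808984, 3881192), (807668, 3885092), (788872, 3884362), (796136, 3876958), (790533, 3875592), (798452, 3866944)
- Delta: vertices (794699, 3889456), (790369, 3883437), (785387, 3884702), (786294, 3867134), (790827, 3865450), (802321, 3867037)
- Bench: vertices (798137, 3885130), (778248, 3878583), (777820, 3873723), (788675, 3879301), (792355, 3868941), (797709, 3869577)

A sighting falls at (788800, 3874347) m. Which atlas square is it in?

Cast a ray rightward from (788800, 3874347). For each polygon, the edges (by vertex number in listed order) whose endpoints lie on opposite sides of northing = 3874347, where each meets that height, and whether that is right or left of the point:
Terrace: 5–6 at easting≈791673.1 (right), 6–1 at easting≈803924.2 (right) → 2 crossings.
Delta: 3–4 at easting≈785921.6 (left), 6–1 at easting≈799835.7 (right) → 1 crossing.
Bench: 2–3 at easting≈777875.0 (left), 3–4 at easting≈779034.3 (left), 4–5 at easting≈790434.7 (right), 6–1 at easting≈797840.3 (right) → 2 crossings.
Only Delta has an odd count, so the point is inside Delta.

Delta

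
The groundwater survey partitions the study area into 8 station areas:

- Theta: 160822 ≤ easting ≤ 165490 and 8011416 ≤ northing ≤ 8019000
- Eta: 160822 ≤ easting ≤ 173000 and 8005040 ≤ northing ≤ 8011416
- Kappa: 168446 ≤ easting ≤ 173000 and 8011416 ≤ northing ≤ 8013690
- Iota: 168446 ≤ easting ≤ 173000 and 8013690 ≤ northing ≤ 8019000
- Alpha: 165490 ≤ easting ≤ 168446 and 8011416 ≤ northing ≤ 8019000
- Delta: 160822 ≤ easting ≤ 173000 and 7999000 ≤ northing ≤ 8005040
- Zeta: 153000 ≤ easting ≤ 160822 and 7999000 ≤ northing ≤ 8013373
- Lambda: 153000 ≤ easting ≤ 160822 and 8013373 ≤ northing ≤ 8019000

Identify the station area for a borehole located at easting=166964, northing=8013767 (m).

The point has easting = 166964 and northing = 8013767.
Only Alpha satisfies 165490 ≤ easting ≤ 168446 and 8011416 ≤ northing ≤ 8019000.

Alpha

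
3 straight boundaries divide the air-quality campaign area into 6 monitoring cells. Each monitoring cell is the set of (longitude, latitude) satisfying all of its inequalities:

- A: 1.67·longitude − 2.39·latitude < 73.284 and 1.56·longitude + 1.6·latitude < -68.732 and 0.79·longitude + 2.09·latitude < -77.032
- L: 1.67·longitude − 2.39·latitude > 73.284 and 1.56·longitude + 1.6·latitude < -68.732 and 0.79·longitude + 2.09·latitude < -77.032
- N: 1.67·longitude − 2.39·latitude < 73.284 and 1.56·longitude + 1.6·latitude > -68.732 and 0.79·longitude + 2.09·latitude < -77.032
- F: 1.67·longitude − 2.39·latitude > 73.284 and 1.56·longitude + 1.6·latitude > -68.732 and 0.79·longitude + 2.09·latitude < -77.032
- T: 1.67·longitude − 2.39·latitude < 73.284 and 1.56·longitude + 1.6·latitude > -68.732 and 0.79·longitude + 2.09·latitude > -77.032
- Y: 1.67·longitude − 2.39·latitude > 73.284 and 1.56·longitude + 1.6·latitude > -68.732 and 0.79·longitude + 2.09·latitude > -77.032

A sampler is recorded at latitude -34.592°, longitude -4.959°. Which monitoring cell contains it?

Y

1.67·-4.959 − 2.39·-34.592 = 74.393, which is > 73.284
1.56·-4.959 + 1.6·-34.592 = -63.083, which is > -68.732
0.79·-4.959 + 2.09·-34.592 = -76.215, which is > -77.032
This sign pattern matches Y.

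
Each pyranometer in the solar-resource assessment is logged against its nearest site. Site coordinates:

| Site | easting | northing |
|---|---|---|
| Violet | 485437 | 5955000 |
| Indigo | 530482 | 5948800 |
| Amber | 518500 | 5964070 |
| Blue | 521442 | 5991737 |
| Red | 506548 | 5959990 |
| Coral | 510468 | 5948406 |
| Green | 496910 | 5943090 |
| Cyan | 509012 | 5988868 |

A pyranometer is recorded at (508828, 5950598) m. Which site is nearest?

Coral

Squared distances to each site:
Violet: 566516485.000; Indigo: 472128520.000; Amber: 275042368.000; Blue: 1851530317.000; Red: 93408064.000; Coral: 7494464.000; Green: 198408788.000; Cyan: 1464626756.000.
Minimum at Coral.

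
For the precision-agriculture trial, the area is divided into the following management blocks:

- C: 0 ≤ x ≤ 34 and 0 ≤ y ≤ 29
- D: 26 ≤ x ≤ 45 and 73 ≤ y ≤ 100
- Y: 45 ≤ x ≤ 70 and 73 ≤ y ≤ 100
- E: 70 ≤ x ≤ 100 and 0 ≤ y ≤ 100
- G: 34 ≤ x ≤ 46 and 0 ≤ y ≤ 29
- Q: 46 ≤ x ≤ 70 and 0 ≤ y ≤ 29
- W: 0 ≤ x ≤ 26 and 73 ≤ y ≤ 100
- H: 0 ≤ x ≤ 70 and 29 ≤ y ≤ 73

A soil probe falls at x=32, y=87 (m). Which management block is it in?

The point has x = 32 and y = 87.
Only D satisfies 26 ≤ x ≤ 45 and 73 ≤ y ≤ 100.

D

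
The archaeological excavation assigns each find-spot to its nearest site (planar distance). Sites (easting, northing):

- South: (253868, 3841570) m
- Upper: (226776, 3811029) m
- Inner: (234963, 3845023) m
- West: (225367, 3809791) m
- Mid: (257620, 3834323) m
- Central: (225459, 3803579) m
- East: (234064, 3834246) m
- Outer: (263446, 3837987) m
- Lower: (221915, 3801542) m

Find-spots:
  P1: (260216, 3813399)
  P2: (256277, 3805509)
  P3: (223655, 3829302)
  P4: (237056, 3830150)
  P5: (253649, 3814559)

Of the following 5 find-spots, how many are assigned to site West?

P1 → Mid
P2 → Mid
P3 → East
P4 → East
P5 → Mid
0 of the 5 go to West.

0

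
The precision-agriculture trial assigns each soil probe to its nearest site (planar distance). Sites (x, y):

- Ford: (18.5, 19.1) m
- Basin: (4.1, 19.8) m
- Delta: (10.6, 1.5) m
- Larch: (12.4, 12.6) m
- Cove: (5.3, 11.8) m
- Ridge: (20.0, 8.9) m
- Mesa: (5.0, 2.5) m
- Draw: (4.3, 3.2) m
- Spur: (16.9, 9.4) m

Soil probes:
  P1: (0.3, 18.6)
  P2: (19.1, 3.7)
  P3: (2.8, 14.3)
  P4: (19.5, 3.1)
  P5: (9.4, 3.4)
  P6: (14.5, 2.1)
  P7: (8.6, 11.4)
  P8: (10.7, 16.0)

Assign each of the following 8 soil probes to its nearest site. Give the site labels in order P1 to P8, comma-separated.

P1 → Basin (d²=15.88)
P2 → Ridge (d²=27.85)
P3 → Cove (d²=12.50)
P4 → Ridge (d²=33.89)
P5 → Delta (d²=5.05)
P6 → Delta (d²=15.57)
P7 → Cove (d²=11.05)
P8 → Larch (d²=14.45)

Basin, Ridge, Cove, Ridge, Delta, Delta, Cove, Larch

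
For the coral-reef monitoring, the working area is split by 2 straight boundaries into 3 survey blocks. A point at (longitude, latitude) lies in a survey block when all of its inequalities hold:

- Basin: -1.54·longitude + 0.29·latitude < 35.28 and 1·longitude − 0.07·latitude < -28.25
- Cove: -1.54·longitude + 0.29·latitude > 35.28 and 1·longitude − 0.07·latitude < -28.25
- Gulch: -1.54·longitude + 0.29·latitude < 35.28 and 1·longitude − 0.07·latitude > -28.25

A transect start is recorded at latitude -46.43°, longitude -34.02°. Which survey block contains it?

-1.54·-34.02 + 0.29·-46.43 = 38.926, which is > 35.28
1·-34.02 − 0.07·-46.43 = -30.770, which is < -28.25
This sign pattern matches Cove.

Cove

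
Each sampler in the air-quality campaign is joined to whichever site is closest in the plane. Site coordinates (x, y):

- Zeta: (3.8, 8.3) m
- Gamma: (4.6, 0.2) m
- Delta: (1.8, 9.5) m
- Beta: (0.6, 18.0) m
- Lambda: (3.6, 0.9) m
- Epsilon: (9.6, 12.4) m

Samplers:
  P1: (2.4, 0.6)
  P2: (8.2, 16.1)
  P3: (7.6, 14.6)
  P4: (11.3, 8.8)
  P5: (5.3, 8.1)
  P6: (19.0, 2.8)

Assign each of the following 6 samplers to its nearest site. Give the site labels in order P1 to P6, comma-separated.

P1 → Lambda (d²=1.53)
P2 → Epsilon (d²=15.65)
P3 → Epsilon (d²=8.84)
P4 → Epsilon (d²=15.85)
P5 → Zeta (d²=2.29)
P6 → Epsilon (d²=180.52)

Lambda, Epsilon, Epsilon, Epsilon, Zeta, Epsilon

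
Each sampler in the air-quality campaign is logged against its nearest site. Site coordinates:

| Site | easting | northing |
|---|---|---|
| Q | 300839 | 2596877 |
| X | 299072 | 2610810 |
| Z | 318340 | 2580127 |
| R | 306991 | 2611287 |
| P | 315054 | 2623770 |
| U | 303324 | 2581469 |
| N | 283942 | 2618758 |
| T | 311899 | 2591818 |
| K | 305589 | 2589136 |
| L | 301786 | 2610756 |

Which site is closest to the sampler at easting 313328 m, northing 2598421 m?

Squared distances to each site:
Q: 158359057.000; X: 356720857.000; Z: 359790580.000; R: 205691525.000; P: 645550877.000; U: 387450320.000; N: 1277130565.000; T: 45641650.000; K: 146103346.000; L: 285369989.000.
Minimum at T.

T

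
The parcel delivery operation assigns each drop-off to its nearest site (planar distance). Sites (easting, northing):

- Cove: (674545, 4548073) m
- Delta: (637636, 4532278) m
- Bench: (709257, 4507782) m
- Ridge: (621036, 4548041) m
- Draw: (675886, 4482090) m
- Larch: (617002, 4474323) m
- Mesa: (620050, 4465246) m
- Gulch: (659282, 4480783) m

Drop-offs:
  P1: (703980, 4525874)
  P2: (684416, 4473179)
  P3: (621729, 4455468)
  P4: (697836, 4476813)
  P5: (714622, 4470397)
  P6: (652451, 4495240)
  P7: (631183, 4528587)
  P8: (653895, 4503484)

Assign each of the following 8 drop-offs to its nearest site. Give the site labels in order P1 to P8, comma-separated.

Bench, Draw, Mesa, Draw, Bench, Gulch, Delta, Gulch

P1 → Bench (d²=355167193.00)
P2 → Draw (d²=152166821.00)
P3 → Mesa (d²=98428325.00)
P4 → Draw (d²=509649229.00)
P5 → Bench (d²=1426421450.00)
P6 → Gulch (d²=255667410.00)
P7 → Delta (d²=55264690.00)
P8 → Gulch (d²=544355170.00)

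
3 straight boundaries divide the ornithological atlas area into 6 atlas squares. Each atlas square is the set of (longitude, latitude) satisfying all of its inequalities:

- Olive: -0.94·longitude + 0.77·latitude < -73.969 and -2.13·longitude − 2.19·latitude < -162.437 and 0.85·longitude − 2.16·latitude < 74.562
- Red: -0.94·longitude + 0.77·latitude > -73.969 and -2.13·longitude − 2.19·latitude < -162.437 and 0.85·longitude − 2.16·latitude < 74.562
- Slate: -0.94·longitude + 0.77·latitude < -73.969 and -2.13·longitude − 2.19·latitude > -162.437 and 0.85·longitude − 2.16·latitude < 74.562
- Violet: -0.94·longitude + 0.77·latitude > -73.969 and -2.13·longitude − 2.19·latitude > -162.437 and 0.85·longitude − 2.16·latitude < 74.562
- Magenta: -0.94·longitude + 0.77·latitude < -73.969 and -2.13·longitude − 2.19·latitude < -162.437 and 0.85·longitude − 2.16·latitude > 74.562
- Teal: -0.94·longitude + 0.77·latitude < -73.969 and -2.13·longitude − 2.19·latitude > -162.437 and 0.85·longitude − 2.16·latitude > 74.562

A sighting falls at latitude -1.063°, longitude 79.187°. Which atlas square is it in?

-0.94·79.187 + 0.77·-1.063 = -75.254, which is < -73.969
-2.13·79.187 − 2.19·-1.063 = -166.340, which is < -162.437
0.85·79.187 − 2.16·-1.063 = 69.605, which is < 74.562
This sign pattern matches Olive.

Olive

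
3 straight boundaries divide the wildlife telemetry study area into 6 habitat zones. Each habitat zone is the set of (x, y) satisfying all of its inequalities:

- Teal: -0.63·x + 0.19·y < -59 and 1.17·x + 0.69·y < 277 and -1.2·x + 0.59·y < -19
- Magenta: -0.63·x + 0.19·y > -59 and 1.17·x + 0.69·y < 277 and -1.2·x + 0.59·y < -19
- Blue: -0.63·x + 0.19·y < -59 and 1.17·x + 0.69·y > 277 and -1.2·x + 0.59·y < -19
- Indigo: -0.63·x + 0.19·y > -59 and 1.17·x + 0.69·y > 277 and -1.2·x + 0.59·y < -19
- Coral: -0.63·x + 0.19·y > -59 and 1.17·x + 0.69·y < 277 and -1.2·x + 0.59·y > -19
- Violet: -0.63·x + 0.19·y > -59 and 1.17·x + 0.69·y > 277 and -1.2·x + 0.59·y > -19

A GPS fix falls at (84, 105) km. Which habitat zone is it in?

-0.63·84 + 0.19·105 = -32.970, which is > -59
1.17·84 + 0.69·105 = 170.730, which is < 277
-1.2·84 + 0.59·105 = -38.850, which is < -19
This sign pattern matches Magenta.

Magenta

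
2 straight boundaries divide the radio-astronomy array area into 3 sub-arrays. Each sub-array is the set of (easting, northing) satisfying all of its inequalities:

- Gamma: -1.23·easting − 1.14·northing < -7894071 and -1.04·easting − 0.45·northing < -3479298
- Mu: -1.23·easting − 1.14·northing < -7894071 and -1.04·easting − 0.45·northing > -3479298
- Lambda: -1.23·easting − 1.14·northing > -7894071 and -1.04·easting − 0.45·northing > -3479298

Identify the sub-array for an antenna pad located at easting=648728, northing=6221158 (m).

-1.23·648728 − 1.14·6221158 = -7890055.560, which is > -7894071
-1.04·648728 − 0.45·6221158 = -3474198.220, which is > -3479298
This sign pattern matches Lambda.

Lambda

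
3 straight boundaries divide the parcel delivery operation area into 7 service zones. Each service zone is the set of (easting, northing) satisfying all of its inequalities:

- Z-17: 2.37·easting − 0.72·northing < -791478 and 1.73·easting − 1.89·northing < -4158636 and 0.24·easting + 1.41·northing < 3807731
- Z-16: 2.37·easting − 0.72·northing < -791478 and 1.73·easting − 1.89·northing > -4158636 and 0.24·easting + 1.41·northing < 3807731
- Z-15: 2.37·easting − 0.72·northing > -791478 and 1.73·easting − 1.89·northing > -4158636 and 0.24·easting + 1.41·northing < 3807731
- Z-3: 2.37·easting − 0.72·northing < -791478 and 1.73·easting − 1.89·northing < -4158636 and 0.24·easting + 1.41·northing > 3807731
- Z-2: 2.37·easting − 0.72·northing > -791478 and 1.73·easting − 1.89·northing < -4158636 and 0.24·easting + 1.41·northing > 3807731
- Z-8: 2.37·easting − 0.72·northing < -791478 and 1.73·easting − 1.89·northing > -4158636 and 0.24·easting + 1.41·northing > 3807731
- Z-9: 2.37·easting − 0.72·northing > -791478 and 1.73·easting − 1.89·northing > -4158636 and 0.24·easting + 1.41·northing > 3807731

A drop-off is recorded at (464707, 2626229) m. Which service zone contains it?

Z-2

2.37·464707 − 0.72·2626229 = -789529.290, which is > -791478
1.73·464707 − 1.89·2626229 = -4159629.700, which is < -4158636
0.24·464707 + 1.41·2626229 = 3814512.570, which is > 3807731
This sign pattern matches Z-2.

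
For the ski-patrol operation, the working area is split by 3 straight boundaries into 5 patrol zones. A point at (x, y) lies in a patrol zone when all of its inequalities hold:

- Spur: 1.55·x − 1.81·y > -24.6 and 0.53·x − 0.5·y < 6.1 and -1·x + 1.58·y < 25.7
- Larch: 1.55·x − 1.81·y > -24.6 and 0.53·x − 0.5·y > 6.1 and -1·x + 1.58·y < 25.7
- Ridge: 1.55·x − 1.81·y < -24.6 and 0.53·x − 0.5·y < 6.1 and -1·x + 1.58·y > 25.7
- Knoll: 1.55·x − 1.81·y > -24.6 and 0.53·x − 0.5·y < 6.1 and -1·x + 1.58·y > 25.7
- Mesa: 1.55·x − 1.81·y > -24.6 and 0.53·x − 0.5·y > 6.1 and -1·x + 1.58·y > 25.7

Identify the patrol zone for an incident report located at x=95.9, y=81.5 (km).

1.55·95.9 − 1.81·81.5 = 1.130, which is > -24.6
0.53·95.9 − 0.5·81.5 = 10.077, which is > 6.1
-1·95.9 + 1.58·81.5 = 32.870, which is > 25.7
This sign pattern matches Mesa.

Mesa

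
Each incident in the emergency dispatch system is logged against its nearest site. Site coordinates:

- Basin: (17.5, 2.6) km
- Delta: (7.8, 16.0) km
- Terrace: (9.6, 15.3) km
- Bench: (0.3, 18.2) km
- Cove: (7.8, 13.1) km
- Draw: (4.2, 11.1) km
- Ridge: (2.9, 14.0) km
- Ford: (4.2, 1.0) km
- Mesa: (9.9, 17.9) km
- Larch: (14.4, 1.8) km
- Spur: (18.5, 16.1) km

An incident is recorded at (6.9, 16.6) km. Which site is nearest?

Delta

Squared distances to each site:
Basin: 308.360; Delta: 1.170; Terrace: 8.980; Bench: 46.120; Cove: 13.060; Draw: 37.540; Ridge: 22.760; Ford: 250.650; Mesa: 10.690; Larch: 275.290; Spur: 134.810.
Minimum at Delta.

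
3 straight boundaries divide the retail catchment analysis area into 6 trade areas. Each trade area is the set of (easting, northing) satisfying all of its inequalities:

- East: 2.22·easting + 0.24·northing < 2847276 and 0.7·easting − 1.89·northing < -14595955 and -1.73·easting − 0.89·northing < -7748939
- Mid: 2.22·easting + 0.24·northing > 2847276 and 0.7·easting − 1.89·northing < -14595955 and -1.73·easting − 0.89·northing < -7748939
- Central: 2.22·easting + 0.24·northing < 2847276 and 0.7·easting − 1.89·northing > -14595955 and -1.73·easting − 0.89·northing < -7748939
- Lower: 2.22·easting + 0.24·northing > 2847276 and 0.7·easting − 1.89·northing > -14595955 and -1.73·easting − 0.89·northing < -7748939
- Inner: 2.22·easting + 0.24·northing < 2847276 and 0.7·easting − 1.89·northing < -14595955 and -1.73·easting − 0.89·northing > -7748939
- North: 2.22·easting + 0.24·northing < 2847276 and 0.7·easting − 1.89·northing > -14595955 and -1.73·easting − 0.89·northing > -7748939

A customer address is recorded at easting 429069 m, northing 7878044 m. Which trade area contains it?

Central

2.22·429069 + 0.24·7878044 = 2843263.740, which is < 2847276
0.7·429069 − 1.89·7878044 = -14589154.860, which is > -14595955
-1.73·429069 − 0.89·7878044 = -7753748.530, which is < -7748939
This sign pattern matches Central.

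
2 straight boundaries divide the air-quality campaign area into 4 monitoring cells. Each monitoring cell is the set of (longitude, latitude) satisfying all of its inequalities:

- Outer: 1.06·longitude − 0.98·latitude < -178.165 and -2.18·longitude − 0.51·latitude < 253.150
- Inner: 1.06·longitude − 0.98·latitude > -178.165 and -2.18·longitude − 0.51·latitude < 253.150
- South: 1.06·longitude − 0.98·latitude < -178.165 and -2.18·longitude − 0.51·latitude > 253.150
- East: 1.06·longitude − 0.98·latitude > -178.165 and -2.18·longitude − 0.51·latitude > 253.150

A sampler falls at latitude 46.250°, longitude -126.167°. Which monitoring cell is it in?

Outer

1.06·-126.167 − 0.98·46.250 = -179.062, which is < -178.165
-2.18·-126.167 − 0.51·46.250 = 251.457, which is < 253.150
This sign pattern matches Outer.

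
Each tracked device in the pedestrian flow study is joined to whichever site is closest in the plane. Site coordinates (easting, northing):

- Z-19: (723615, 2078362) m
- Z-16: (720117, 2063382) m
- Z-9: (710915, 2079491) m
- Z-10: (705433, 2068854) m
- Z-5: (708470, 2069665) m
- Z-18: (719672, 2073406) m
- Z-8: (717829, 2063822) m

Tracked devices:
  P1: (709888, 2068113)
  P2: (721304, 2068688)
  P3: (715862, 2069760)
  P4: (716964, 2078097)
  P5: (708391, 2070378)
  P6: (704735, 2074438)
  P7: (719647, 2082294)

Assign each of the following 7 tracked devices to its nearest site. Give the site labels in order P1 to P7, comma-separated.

P1 → Z-5 (d²=4419428.00)
P2 → Z-18 (d²=24922948.00)
P3 → Z-18 (d²=27809416.00)
P4 → Z-18 (d²=29338745.00)
P5 → Z-5 (d²=514610.00)
P6 → Z-10 (d²=31668260.00)
P7 → Z-19 (d²=31205648.00)

Z-5, Z-18, Z-18, Z-18, Z-5, Z-10, Z-19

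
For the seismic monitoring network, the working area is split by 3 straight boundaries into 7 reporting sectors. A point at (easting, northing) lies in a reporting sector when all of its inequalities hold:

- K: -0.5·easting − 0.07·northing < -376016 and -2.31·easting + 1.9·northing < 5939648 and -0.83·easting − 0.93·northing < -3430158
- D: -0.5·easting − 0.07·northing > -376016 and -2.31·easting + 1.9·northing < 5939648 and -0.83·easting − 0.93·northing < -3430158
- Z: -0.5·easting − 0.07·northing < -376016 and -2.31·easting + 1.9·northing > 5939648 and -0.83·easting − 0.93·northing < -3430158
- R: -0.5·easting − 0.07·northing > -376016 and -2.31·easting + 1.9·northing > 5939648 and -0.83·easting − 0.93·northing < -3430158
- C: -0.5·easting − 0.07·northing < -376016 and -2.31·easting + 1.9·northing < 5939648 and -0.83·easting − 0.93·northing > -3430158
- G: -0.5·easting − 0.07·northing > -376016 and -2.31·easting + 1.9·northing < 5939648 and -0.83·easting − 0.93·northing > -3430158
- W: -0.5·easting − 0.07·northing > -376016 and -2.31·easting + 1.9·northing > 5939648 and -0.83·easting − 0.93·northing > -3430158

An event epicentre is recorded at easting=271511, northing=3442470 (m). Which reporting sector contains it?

C

-0.5·271511 − 0.07·3442470 = -376728.400, which is < -376016
-2.31·271511 + 1.9·3442470 = 5913502.590, which is < 5939648
-0.83·271511 − 0.93·3442470 = -3426851.230, which is > -3430158
This sign pattern matches C.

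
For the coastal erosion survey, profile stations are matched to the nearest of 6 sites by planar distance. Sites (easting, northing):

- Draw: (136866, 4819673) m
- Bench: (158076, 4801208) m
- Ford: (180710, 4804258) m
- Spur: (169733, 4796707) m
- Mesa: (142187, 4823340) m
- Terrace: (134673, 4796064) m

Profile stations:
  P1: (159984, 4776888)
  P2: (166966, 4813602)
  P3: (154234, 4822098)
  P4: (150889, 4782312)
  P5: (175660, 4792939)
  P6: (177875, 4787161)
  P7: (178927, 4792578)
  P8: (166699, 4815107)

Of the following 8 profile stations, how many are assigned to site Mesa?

1

P1 → Spur
P2 → Bench
P3 → Mesa
P4 → Bench
P5 → Spur
P6 → Spur
P7 → Spur
P8 → Bench
1 of the 8 goes to Mesa.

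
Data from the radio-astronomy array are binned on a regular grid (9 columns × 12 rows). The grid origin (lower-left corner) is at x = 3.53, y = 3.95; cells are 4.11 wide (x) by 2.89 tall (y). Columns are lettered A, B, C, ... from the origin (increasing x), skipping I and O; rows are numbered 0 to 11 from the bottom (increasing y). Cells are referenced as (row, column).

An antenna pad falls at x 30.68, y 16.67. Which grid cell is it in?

Column index: ⌊(30.68 − 3.53) / 4.11⌋ = ⌊6.606⌋ = 6 → column G
Row offset from origin: ⌊(16.67 − 3.95) / 2.89⌋ = ⌊4.401⌋ = 4 → row 4

(4, G)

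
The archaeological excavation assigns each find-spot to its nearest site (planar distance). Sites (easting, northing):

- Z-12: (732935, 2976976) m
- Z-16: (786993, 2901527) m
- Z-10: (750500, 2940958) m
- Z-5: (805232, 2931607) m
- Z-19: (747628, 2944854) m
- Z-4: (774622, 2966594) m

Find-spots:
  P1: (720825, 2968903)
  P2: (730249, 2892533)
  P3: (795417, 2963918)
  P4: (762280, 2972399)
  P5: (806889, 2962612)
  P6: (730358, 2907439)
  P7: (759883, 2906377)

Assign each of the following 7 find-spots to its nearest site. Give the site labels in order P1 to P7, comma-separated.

Z-12, Z-10, Z-4, Z-4, Z-5, Z-10, Z-16

P1 → Z-12 (d²=211825429.00)
P2 → Z-10 (d²=2755083626.00)
P3 → Z-4 (d²=439593001.00)
P4 → Z-4 (d²=186022989.00)
P5 → Z-5 (d²=964055674.00)
P6 → Z-10 (d²=1529223525.00)
P7 → Z-16 (d²=758474600.00)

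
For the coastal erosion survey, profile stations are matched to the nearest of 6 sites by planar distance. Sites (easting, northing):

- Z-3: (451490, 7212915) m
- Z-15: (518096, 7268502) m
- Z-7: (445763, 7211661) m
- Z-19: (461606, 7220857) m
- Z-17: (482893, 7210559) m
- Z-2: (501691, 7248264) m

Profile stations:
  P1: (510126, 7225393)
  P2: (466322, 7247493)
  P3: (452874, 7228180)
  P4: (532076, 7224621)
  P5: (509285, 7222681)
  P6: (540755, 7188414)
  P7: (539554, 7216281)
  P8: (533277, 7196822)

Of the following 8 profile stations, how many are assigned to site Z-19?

2

P1 → Z-2
P2 → Z-19
P3 → Z-19
P4 → Z-2
P5 → Z-2
P6 → Z-17
P7 → Z-2
P8 → Z-17
2 of the 8 go to Z-19.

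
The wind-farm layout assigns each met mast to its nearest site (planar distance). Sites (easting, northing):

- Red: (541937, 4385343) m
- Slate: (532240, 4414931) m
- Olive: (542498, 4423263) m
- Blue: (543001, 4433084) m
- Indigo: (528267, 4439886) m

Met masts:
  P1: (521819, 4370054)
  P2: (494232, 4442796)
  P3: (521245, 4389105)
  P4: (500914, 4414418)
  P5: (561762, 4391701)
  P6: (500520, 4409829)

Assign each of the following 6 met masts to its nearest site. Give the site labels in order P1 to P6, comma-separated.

P1 → Red (d²=638487445.00)
P2 → Indigo (d²=1166849325.00)
P3 → Red (d²=442311508.00)
P4 → Slate (d²=981581445.00)
P5 → Red (d²=433454789.00)
P6 → Slate (d²=1032188804.00)

Red, Indigo, Red, Slate, Red, Slate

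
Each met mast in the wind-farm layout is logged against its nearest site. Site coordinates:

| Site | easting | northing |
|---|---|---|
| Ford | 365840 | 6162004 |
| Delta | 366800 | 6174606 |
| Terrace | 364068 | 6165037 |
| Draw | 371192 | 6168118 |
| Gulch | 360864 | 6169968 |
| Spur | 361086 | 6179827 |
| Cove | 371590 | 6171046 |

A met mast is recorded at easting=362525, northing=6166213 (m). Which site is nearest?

Terrace

Squared distances to each site:
Ford: 28704906.000; Delta: 88718074.000; Terrace: 3763825.000; Draw: 78745914.000; Gulch: 16858946.000; Spur: 187411717.000; Cove: 105532114.000.
Minimum at Terrace.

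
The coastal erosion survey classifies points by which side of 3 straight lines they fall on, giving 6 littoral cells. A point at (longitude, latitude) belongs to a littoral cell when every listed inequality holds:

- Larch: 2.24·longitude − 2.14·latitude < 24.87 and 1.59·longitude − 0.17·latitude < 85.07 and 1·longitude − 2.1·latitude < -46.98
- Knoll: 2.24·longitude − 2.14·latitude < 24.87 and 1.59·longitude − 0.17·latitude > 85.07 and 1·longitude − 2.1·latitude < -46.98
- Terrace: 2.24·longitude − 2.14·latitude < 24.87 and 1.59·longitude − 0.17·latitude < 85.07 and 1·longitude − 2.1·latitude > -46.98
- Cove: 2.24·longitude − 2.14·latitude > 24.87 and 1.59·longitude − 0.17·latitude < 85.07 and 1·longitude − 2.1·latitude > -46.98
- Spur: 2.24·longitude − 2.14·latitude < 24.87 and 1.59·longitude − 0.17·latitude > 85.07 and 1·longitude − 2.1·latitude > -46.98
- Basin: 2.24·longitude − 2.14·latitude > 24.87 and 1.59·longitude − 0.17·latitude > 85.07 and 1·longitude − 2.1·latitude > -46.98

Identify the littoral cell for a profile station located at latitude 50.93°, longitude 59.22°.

2.24·59.22 − 2.14·50.93 = 23.663, which is < 24.87
1.59·59.22 − 0.17·50.93 = 85.502, which is > 85.07
1·59.22 − 2.1·50.93 = -47.733, which is < -46.98
This sign pattern matches Knoll.

Knoll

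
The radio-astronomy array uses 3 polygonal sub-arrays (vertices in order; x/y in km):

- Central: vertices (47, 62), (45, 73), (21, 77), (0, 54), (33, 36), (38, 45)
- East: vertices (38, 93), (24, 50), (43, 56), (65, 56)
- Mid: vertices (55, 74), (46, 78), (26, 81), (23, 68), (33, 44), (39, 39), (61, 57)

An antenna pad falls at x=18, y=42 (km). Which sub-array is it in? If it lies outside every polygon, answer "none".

Cast a ray rightward from (18, 42). For each polygon, the edges (by vertex number in listed order) whose endpoints lie on opposite sides of y = 42, where each meets that height, and whether that is right or left of the point:
Central: 4–5 at x≈22.0 (right), 5–6 at x≈36.3 (right) → 2 crossings.
East: no edge straddles that height → 0 crossings.
Mid: 5–6 at x≈35.4 (right), 6–7 at x≈42.7 (right) → 2 crossings.
All counts are even, so the point lies outside every listed polygon.

none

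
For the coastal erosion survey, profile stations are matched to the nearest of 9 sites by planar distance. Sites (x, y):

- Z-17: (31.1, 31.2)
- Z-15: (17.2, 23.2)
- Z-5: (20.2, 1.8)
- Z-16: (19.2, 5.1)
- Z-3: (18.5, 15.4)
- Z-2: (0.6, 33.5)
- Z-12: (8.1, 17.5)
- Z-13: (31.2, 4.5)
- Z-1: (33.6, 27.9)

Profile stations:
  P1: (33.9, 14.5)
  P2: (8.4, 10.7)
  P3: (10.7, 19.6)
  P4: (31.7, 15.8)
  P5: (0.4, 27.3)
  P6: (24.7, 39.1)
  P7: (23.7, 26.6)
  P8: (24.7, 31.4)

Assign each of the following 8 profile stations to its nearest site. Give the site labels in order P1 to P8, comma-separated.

Z-13, Z-12, Z-12, Z-13, Z-2, Z-17, Z-15, Z-17

P1 → Z-13 (d²=107.29)
P2 → Z-12 (d²=46.33)
P3 → Z-12 (d²=11.17)
P4 → Z-13 (d²=127.94)
P5 → Z-2 (d²=38.48)
P6 → Z-17 (d²=103.37)
P7 → Z-15 (d²=53.81)
P8 → Z-17 (d²=41.00)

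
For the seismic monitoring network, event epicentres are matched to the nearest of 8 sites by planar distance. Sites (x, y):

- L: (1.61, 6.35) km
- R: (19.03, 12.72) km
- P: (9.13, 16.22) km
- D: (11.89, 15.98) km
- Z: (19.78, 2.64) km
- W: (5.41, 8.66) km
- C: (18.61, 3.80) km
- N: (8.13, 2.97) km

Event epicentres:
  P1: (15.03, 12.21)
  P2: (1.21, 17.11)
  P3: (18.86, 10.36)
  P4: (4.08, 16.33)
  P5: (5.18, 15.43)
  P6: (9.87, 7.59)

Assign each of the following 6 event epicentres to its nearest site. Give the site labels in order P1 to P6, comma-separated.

P1 → R (d²=16.26)
P2 → P (d²=63.52)
P3 → R (d²=5.60)
P4 → P (d²=25.51)
P5 → P (d²=16.23)
P6 → W (d²=21.04)

R, P, R, P, P, W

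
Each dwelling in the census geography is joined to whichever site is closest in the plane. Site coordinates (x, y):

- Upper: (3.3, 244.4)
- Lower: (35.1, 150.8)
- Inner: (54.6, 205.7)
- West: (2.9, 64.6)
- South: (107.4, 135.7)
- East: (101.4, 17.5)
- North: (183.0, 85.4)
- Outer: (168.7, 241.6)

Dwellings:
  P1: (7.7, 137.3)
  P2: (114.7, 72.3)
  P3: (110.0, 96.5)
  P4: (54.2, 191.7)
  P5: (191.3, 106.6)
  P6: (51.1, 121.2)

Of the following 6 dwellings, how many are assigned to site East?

1

P1 → Lower
P2 → East
P3 → South
P4 → Inner
P5 → North
P6 → Lower
1 of the 6 goes to East.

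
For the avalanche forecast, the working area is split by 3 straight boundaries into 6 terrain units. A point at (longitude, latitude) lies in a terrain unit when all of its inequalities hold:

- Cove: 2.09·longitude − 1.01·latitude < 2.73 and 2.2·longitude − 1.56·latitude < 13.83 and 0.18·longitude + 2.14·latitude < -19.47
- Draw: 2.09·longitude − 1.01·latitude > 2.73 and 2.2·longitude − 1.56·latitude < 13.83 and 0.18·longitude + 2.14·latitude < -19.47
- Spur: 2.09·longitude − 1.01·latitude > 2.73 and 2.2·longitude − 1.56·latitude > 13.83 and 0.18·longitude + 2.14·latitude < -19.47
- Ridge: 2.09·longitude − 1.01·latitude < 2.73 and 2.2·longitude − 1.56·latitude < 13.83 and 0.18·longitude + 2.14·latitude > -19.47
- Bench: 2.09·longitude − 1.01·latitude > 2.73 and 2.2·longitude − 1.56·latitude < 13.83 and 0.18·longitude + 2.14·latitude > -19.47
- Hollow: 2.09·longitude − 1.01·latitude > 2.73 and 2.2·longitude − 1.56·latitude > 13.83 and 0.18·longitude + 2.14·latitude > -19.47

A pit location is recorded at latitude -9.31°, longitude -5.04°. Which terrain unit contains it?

2.09·-5.04 − 1.01·-9.31 = -1.130, which is < 2.73
2.2·-5.04 − 1.56·-9.31 = 3.436, which is < 13.83
0.18·-5.04 + 2.14·-9.31 = -20.831, which is < -19.47
This sign pattern matches Cove.

Cove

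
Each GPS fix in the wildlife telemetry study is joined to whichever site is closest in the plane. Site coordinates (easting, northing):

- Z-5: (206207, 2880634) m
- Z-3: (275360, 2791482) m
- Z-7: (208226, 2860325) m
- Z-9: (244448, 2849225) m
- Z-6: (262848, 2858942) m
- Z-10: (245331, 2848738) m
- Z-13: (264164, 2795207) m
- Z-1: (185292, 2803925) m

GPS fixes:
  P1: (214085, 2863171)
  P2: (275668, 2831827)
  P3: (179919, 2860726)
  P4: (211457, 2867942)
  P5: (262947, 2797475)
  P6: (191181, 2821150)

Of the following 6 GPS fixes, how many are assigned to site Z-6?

1

P1 → Z-7
P2 → Z-6
P3 → Z-7
P4 → Z-7
P5 → Z-13
P6 → Z-1
1 of the 6 goes to Z-6.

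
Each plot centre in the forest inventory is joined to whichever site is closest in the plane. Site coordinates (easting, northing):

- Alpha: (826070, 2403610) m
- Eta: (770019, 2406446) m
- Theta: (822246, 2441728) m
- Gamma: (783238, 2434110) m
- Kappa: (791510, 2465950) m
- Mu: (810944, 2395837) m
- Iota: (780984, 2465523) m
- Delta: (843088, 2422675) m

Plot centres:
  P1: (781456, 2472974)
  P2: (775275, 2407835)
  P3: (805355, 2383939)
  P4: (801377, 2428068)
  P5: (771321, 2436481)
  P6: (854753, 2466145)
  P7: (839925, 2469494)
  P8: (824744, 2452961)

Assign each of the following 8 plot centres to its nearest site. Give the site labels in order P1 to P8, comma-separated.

Iota, Eta, Mu, Gamma, Gamma, Theta, Theta, Theta

P1 → Iota (d²=55740185.00)
P2 → Eta (d²=29554857.00)
P3 → Mu (d²=172799325.00)
P4 → Gamma (d²=365529085.00)
P5 → Gamma (d²=147636530.00)
P6 → Theta (d²=1652894938.00)
P7 → Theta (d²=1083497797.00)
P8 → Theta (d²=132420293.00)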